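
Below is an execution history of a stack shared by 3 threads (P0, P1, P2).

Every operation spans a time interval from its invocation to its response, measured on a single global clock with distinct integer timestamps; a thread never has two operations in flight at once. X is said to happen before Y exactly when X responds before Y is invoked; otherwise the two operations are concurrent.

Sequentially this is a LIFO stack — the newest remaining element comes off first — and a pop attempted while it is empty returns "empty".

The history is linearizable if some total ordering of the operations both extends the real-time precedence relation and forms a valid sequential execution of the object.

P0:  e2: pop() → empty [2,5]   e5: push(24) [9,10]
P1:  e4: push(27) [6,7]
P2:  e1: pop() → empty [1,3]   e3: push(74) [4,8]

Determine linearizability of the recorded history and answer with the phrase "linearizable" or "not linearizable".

linearizable

witness order: e1, e2, e3, e4, e5
step 1: e1 pop() → empty — stack <>
step 2: e2 pop() → empty — stack <>
step 3: e3 push(74) — stack <74>
step 4: e4 push(27) — stack <74,27>
step 5: e5 push(24) — stack <74,27,24>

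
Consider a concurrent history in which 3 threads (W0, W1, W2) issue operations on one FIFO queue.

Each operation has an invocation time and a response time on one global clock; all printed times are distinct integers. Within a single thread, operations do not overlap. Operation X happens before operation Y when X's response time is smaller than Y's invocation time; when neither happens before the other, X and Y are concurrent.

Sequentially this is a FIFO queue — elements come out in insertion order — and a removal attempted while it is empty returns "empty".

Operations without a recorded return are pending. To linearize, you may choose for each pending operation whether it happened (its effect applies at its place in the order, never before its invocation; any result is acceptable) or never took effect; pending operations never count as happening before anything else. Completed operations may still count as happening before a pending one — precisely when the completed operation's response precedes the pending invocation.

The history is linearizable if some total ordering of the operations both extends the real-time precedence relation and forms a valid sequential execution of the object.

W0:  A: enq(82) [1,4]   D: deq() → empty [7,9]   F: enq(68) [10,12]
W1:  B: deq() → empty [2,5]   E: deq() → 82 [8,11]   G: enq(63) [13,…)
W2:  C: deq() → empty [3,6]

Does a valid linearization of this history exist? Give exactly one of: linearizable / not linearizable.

witness order: B, C, A, E, D, F
after step 1 (B deq() → empty): queue <>
after step 2 (C deq() → empty): queue <>
after step 3 (A enq(82)): queue <82>
after step 4 (E deq() → 82): queue <>
after step 5 (D deq() → empty): queue <>
after step 6 (F enq(68)): queue <68>

linearizable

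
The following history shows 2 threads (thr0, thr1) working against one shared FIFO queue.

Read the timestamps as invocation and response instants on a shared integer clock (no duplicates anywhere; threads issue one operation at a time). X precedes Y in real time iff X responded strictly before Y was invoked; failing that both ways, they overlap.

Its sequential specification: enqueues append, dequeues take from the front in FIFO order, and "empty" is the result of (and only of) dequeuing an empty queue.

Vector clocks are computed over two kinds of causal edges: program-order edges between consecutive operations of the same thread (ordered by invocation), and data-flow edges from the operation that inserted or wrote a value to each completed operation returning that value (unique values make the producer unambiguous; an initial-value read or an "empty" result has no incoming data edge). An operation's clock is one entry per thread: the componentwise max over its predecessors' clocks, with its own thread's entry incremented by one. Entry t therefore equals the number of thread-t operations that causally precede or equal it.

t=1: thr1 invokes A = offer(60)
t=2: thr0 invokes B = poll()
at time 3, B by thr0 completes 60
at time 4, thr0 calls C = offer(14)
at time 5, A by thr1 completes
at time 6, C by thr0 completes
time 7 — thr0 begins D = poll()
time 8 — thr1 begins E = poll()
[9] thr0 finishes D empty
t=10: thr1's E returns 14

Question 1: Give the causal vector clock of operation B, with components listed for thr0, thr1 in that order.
(1, 1)

VC(A, invoked at 1): no causal predecessors; +1 on thr1 → (0, 1)
invoked at 2, B merges VC(A)=(0, 1) and bumps thr0's slot → (1, 1)
invoked at 4, C merges VC(B)=(1, 1) and bumps thr0's slot → (2, 1)
invoked at 8, E merges VC(A)=(0, 1), VC(C)=(2, 1) and bumps thr1's slot → (2, 2)
invoked at 7, D merges VC(C)=(2, 1) and bumps thr0's slot → (3, 1)
target: VC(B) = (1, 1)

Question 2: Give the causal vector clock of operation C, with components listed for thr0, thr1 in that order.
(2, 1)

no predecessors for A (invoked 1): thr1 increments from zero → (0, 1)
merge at B (invoked 2): VC(A)=(0, 1), own-thread bump on thr0 → (1, 1)
merge at C (invoked 4): VC(B)=(1, 1), own-thread bump on thr0 → (2, 1)
merge at E (invoked 8): VC(A)=(0, 1), VC(C)=(2, 1), own-thread bump on thr1 → (2, 2)
merge at D (invoked 7): VC(C)=(2, 1), own-thread bump on thr0 → (3, 1)
target: VC(C) = (2, 1)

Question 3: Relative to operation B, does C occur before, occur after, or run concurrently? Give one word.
after

C spans [4,6], B spans [2,3]
resp(B)=3 < inv(C)=4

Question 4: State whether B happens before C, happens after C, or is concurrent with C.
before

B spans [2,3], C spans [4,6]
resp(B)=3 < inv(C)=4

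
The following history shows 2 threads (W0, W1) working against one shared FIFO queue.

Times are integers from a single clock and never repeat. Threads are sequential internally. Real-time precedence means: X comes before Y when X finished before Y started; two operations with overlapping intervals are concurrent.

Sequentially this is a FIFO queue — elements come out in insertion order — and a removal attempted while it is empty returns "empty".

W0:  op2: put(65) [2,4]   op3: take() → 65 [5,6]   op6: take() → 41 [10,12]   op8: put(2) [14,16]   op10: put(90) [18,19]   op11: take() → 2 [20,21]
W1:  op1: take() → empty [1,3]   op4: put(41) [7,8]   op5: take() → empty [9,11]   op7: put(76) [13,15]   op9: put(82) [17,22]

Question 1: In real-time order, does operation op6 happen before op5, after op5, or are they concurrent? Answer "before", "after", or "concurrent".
Answer: concurrent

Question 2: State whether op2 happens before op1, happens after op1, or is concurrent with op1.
Answer: concurrent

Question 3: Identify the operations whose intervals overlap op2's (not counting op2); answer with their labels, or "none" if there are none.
Answer: op1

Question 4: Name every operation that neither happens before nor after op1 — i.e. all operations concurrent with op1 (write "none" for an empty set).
Answer: op2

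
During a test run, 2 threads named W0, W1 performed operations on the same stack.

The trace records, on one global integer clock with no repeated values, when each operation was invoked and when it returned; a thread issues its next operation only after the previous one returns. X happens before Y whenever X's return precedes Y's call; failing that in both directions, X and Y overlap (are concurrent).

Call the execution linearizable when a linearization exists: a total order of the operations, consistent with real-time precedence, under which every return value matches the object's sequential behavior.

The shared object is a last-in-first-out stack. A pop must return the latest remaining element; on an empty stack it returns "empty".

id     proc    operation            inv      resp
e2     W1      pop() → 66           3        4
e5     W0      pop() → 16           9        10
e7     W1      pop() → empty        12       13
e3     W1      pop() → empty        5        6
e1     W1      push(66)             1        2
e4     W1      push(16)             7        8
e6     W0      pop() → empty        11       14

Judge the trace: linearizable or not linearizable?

linearizable

one valid linearization: e1, e2, e3, e4, e5, e6, e7
1. e1 push(66), leaving stack <66>
2. e2 pop() → 66, leaving stack <>
3. e3 pop() → empty, leaving stack <>
4. e4 push(16), leaving stack <16>
5. e5 pop() → 16, leaving stack <>
6. e6 pop() → empty, leaving stack <>
7. e7 pop() → empty, leaving stack <>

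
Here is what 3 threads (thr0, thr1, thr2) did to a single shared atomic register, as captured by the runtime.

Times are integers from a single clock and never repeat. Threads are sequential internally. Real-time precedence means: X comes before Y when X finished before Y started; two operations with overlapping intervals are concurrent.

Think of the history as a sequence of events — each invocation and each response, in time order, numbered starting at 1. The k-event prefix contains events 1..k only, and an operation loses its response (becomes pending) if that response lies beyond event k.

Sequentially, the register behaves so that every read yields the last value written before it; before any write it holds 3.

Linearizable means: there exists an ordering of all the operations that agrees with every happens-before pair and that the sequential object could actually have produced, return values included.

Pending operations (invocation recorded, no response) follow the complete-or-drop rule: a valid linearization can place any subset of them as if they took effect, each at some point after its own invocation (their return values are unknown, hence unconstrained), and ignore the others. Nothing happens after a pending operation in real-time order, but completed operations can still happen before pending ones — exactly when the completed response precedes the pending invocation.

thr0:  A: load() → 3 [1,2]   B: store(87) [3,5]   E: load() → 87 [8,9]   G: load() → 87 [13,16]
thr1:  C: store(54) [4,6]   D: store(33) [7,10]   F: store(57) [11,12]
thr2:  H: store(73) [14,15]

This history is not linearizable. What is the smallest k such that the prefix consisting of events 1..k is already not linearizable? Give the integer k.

16

events 1..15 are still linearizable — one witness is A, C, B, E, D, F, G, H:
step 1: A load() → 3 — value 3
step 2: C store(54) — value 54
step 3: B store(87) — value 87
step 4: E load() → 87 — value 87
step 5: D store(33) — value 33
step 6: F store(57) — value 57
step 7: G load() (pending, included) — value 57
step 8: H store(73) — value 73
adding event 16 (G responds at 16) leaves no legal real-time order
take A, B, C, D, E, F, G, H: step 5 already fails, because E load() → 87 cannot occur there
take A, B, C, D, E, F, H, G: step 5 already fails, because E load() → 87 cannot occur there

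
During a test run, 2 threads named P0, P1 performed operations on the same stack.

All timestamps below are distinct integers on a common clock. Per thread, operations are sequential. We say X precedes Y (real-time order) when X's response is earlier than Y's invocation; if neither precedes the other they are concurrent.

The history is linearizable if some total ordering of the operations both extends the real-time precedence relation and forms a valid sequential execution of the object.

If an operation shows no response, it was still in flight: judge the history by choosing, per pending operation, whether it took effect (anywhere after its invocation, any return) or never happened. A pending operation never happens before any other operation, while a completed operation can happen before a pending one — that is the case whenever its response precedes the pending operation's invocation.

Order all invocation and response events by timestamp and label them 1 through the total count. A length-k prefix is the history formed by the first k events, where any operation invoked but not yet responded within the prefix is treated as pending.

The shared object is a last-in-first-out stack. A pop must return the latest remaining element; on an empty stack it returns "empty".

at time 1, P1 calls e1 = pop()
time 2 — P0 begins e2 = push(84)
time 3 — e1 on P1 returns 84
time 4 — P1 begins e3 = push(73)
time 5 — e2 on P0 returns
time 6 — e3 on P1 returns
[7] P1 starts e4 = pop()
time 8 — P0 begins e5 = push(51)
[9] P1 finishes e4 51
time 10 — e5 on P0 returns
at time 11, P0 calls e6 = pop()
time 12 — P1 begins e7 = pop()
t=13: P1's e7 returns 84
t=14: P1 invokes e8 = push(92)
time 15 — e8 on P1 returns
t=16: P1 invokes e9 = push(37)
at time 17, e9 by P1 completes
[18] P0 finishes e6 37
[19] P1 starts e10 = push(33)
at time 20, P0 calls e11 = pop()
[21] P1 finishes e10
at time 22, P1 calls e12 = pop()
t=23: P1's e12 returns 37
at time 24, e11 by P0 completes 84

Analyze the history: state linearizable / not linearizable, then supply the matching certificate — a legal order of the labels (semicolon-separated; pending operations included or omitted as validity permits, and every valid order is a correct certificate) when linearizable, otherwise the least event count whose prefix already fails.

not linearizable — minimal violating prefix: 13 events

through event 12 a valid linearization exists; event 13 (e7 responding at time 13) ends that
every one of the 6 real-time-consistent orders over 6 completed stack ops fails the sequential spec
no escape via the 1 pending operation (e6): every completion choice fails
one such order, e1, e2, e3, e4, e5, e7 (pending dropped), breaks at step 1 where e1 pop() → 84 is illegal
one such order, e1, e2, e3, e5, e4, e7 (pending dropped), breaks at step 1 where e1 pop() → 84 is illegal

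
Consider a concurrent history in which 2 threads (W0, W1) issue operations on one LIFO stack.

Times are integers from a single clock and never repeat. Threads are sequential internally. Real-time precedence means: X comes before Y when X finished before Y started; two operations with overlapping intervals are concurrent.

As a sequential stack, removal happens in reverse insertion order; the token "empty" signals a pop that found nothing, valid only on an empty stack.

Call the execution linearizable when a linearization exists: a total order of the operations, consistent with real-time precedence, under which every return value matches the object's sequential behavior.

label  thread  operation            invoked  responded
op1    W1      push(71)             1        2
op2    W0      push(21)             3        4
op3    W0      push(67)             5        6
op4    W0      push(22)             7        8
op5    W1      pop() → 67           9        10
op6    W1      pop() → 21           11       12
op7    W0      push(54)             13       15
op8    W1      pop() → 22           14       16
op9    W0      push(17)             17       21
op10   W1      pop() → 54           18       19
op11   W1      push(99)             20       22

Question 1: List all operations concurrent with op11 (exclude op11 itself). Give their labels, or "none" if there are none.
concurrent with op11 ([20,22]): every op whose interval crosses 20..22
op1 [1,2]: before
op2 [3,4]: before
op3 [5,6]: before
op4 [7,8]: before
op5 [9,10]: before
op6 [11,12]: before
op7 [13,15]: before
op8 [14,16]: before
op9 [17,21]: concurrent
op10 [18,19]: before

op9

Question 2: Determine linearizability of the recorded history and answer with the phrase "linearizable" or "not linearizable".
cut after 9 events: linearizable; cut after 10 events (op5 responds, time 10): not linearizable
the completed operations (5 total) allow one real-time order; the LIFO stack replay rejects it
for example op1, op2, op3, op4, op5 fails at step 5: op5 pop() → 67 is not legal there

not linearizable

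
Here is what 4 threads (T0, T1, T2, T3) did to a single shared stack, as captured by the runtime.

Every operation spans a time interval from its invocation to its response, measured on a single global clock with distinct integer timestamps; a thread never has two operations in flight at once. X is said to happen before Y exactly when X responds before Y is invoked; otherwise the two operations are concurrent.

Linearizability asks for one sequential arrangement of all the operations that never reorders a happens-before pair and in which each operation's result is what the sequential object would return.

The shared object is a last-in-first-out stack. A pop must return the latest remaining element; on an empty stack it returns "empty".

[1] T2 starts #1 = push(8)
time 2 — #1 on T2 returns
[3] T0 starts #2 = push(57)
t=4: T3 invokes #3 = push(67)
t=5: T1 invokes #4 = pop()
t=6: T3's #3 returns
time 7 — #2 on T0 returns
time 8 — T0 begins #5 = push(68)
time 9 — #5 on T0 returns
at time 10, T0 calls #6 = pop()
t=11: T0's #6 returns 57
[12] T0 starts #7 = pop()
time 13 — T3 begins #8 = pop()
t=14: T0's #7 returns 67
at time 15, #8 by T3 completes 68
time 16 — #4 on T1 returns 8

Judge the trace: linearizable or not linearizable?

not linearizable

through event 14 a valid linearization exists; event 15 (#8 responding at time 15) ends that
every one of the 4 real-time-consistent orders over 7 completed stack ops fails the sequential spec
no completion choice of the 1 pending operation (#4) rescues it — every subset was tried
e.g. #1, #2, #3, #5, #6, #7, #8 (pending dropped): illegal at step 5, since #6 pop() → 57 cannot apply there
e.g. #1, #2, #3, #5, #6, #8, #7 (pending dropped): illegal at step 5, since #6 pop() → 57 cannot apply there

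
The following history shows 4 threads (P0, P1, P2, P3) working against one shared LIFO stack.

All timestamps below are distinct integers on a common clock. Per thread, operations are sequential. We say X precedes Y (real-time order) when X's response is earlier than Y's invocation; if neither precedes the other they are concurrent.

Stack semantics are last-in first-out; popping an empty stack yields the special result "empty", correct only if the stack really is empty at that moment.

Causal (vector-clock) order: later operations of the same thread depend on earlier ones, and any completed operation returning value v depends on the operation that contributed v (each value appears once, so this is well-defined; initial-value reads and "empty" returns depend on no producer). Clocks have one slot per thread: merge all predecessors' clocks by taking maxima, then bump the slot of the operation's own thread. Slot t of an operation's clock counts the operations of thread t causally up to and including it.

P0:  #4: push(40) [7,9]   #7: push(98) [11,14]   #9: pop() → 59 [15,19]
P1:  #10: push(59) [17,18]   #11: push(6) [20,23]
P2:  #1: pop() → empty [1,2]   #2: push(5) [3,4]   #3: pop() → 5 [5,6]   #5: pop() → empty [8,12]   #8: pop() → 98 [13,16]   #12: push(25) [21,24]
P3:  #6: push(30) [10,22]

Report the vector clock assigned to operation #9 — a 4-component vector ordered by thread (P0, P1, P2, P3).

#6 (invocation 10): nothing precedes it; P3's component alone gives (0, 0, 0, 1)
#1 (invocation 1): nothing precedes it; P2's component alone gives (0, 0, 1, 0)
#10 (invocation 17): nothing precedes it; P1's component alone gives (0, 1, 0, 0)
#4 (invocation 7): nothing precedes it; P0's component alone gives (1, 0, 0, 0)
invoked at 3, #2 merges VC(#1)=(0, 0, 1, 0) and bumps P2's slot → (0, 0, 2, 0)
invoked at 20, #11 merges VC(#10)=(0, 1, 0, 0) and bumps P1's slot → (0, 2, 0, 0)
invoked at 11, #7 merges VC(#4)=(1, 0, 0, 0) and bumps P0's slot → (2, 0, 0, 0)
invoked at 5, #3 merges VC(#2)=(0, 0, 2, 0) and bumps P2's slot → (0, 0, 3, 0)
invoked at 8, #5 merges VC(#3)=(0, 0, 3, 0) and bumps P2's slot → (0, 0, 4, 0)
invoked at 15, #9 merges VC(#7)=(2, 0, 0, 0), VC(#10)=(0, 1, 0, 0) and bumps P0's slot → (3, 1, 0, 0)
invoked at 13, #8 merges VC(#5)=(0, 0, 4, 0), VC(#7)=(2, 0, 0, 0) and bumps P2's slot → (2, 0, 5, 0)
invoked at 21, #12 merges VC(#8)=(2, 0, 5, 0) and bumps P2's slot → (2, 0, 6, 0)
target: VC(#9) = (3, 1, 0, 0)

(3, 1, 0, 0)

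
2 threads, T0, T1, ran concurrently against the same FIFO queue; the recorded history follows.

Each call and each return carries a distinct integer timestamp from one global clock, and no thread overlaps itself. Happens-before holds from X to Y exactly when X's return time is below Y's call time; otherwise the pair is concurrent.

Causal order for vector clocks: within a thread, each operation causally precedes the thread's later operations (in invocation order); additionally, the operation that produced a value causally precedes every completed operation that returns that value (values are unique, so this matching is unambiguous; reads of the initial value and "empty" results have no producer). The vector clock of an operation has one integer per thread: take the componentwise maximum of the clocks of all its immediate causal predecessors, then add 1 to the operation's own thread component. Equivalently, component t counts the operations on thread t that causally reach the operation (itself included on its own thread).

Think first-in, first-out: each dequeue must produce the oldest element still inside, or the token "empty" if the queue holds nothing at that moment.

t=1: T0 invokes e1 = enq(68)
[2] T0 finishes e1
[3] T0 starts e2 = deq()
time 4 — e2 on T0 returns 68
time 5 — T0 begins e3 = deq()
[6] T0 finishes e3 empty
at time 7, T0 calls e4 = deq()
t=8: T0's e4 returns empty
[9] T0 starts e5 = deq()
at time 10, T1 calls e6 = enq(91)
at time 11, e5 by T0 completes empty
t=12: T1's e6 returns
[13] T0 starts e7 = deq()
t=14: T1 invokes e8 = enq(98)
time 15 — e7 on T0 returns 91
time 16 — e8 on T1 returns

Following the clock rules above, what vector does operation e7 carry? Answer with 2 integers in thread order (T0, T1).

VC(e6, invoked at 10): no causal predecessors; +1 on T1 → (0, 1)
VC(e1, invoked at 1): no causal predecessors; +1 on T0 → (1, 0)
merge at e8 (invoked 14): VC(e6)=(0, 1), own-thread bump on T1 → (0, 2)
merge at e2 (invoked 3): VC(e1)=(1, 0), own-thread bump on T0 → (2, 0)
merge at e3 (invoked 5): VC(e2)=(2, 0), own-thread bump on T0 → (3, 0)
merge at e4 (invoked 7): VC(e3)=(3, 0), own-thread bump on T0 → (4, 0)
merge at e5 (invoked 9): VC(e4)=(4, 0), own-thread bump on T0 → (5, 0)
merge at e7 (invoked 13): VC(e5)=(5, 0), VC(e6)=(0, 1), own-thread bump on T0 → (6, 1)
target: VC(e7) = (6, 1)

(6, 1)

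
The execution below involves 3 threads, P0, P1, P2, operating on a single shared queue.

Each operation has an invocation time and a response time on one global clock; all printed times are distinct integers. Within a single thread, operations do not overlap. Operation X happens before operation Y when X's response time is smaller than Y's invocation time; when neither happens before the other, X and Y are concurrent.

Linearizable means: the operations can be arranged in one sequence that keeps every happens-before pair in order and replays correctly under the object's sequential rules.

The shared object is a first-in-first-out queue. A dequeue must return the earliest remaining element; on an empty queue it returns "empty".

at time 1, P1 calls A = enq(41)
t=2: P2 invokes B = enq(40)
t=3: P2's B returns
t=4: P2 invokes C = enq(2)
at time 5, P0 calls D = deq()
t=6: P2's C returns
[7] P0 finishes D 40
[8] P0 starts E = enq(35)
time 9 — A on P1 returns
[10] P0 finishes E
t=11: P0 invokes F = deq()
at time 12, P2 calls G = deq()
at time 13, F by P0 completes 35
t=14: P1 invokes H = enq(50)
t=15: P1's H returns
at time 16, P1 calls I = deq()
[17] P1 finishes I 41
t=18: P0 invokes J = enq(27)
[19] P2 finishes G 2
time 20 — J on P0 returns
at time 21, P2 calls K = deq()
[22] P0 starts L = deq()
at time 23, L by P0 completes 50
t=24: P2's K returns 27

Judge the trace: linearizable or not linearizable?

a witness: B, C, D, E, A, G, F, H, I, J, L, K
1. B enq(40), leaving queue <40>
2. C enq(2), leaving queue <40,2>
3. D deq() → 40, leaving queue <2>
4. E enq(35), leaving queue <2,35>
5. A enq(41), leaving queue <2,35,41>
6. G deq() → 2, leaving queue <35,41>
7. F deq() → 35, leaving queue <41>
8. H enq(50), leaving queue <41,50>
9. I deq() → 41, leaving queue <50>
10. J enq(27), leaving queue <50,27>
11. L deq() → 50, leaving queue <27>
12. K deq() → 27, leaving queue <>

linearizable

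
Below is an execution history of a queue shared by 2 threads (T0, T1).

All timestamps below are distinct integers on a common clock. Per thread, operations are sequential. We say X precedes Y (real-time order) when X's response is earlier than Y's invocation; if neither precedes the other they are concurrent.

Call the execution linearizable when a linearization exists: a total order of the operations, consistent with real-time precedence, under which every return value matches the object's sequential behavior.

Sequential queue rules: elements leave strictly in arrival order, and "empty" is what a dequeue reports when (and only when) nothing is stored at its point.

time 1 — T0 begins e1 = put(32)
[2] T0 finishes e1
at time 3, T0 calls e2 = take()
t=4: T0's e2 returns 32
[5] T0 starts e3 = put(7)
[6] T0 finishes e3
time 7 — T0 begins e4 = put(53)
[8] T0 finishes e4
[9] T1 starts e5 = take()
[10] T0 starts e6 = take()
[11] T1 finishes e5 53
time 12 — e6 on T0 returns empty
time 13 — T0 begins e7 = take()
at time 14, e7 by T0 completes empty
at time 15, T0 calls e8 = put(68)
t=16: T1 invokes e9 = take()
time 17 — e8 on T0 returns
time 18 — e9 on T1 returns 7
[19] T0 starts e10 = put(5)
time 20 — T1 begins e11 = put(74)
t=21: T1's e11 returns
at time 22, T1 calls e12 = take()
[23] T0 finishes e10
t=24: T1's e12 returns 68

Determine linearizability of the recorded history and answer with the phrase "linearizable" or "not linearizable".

events 1..11 are fine; event 12 — the response of e6 at time 12 — makes the prefix non-linearizable
2 orders of the 6 completed queue ops respect real time; none is legal
e.g. e1, e2, e3, e4, e5, e6: illegal at step 5, since e5 take() → 53 cannot apply there
e.g. e1, e2, e3, e4, e6, e5: illegal at step 5, since e6 take() → empty cannot apply there

not linearizable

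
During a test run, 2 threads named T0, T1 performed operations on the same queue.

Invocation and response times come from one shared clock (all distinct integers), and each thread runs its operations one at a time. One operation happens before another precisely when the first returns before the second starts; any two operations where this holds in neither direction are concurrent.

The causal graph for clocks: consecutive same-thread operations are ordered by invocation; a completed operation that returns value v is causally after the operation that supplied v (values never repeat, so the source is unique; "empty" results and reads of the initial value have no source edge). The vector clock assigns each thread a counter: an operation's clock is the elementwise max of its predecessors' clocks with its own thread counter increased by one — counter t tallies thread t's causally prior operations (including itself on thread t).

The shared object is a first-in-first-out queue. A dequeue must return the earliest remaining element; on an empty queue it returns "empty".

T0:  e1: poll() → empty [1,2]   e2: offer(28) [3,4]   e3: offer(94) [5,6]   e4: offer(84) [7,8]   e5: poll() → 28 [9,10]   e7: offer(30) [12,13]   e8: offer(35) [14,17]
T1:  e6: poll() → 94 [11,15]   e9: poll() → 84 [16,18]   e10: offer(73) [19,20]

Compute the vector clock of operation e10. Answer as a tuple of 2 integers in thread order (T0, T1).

root op e1, invoked 1: fresh clock plus T0's own tick → (1, 0)
e2, invoked 3, takes VC(e1)=(1, 0) under max, adds 1 for T0 → (2, 0)
e3, invoked 5, takes VC(e2)=(2, 0) under max, adds 1 for T0 → (3, 0)
e6, invoked 11, takes VC(e3)=(3, 0) under max, adds 1 for T1 → (3, 1)
e4, invoked 7, takes VC(e3)=(3, 0) under max, adds 1 for T0 → (4, 0)
e5, invoked 9, takes VC(e2)=(2, 0), VC(e4)=(4, 0) under max, adds 1 for T0 → (5, 0)
e9, invoked 16, takes VC(e4)=(4, 0), VC(e6)=(3, 1) under max, adds 1 for T1 → (4, 2)
e7, invoked 12, takes VC(e5)=(5, 0) under max, adds 1 for T0 → (6, 0)
e10, invoked 19, takes VC(e9)=(4, 2) under max, adds 1 for T1 → (4, 3)
e8, invoked 14, takes VC(e7)=(6, 0) under max, adds 1 for T0 → (7, 0)
target: VC(e10) = (4, 3)

(4, 3)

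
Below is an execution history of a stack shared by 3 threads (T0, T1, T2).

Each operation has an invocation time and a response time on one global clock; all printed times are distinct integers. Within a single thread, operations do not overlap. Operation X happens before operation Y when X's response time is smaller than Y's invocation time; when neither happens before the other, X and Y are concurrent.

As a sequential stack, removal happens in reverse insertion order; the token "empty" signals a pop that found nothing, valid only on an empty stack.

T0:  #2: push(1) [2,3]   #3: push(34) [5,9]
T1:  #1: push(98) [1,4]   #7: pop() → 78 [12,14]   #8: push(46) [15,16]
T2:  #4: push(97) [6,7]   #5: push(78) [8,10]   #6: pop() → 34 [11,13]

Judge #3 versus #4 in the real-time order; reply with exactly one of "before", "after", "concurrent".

concurrent

#3 spans [5,9], #4 spans [6,7]
the intervals overlap in both directions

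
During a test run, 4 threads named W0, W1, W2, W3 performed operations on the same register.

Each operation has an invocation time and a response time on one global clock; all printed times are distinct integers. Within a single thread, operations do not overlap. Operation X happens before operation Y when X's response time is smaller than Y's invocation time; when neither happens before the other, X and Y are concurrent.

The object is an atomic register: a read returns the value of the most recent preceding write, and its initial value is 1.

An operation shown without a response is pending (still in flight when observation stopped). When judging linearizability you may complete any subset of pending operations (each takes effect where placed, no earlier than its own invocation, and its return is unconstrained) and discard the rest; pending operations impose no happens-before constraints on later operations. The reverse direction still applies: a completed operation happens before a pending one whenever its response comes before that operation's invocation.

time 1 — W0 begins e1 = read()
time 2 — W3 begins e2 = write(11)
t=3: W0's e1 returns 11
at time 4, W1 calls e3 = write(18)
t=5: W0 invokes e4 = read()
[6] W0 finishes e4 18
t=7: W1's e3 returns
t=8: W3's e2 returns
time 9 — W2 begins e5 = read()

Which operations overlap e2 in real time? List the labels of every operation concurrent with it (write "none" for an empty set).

e2 runs from 2 to 8; window-overlapping ops are concurrent
e1 [1,3]: concurrent
e3 [4,7]: concurrent
e4 [5,6]: concurrent
e5 [9,…): after

e1, e3, e4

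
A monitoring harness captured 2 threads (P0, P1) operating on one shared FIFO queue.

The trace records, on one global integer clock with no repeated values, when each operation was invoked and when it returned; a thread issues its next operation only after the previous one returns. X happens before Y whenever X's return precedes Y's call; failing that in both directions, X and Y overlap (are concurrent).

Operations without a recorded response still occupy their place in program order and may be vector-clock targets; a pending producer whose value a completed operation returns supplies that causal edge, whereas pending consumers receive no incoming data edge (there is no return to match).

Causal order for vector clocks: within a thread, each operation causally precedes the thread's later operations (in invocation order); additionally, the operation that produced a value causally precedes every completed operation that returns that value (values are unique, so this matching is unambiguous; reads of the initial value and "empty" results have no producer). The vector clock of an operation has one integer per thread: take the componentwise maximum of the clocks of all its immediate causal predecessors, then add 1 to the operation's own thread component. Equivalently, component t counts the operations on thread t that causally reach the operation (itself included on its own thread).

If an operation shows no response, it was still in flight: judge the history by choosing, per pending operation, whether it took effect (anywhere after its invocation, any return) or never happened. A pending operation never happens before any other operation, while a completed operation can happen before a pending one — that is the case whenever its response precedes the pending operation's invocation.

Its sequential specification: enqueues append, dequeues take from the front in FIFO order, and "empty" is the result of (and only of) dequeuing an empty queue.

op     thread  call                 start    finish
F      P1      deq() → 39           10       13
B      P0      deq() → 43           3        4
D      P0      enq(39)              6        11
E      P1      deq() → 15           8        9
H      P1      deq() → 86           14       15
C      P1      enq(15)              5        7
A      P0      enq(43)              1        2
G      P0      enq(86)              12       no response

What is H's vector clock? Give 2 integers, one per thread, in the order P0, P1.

C, invoked 5, has no incoming edges; only P1's bump applies → (0, 1)
A, invoked 1, has no incoming edges; only P0's bump applies → (1, 0)
invoked at 8, E merges VC(C)=(0, 1) and bumps P1's slot → (0, 2)
invoked at 3, B merges VC(A)=(1, 0) and bumps P0's slot → (2, 0)
invoked at 6, D merges VC(B)=(2, 0) and bumps P0's slot → (3, 0)
invoked at 12, G merges VC(D)=(3, 0) and bumps P0's slot → (4, 0)
invoked at 10, F merges VC(D)=(3, 0), VC(E)=(0, 2) and bumps P1's slot → (3, 3)
invoked at 14, H merges VC(F)=(3, 3), VC(G)=(4, 0) and bumps P1's slot → (4, 4)
target: VC(H) = (4, 4)

(4, 4)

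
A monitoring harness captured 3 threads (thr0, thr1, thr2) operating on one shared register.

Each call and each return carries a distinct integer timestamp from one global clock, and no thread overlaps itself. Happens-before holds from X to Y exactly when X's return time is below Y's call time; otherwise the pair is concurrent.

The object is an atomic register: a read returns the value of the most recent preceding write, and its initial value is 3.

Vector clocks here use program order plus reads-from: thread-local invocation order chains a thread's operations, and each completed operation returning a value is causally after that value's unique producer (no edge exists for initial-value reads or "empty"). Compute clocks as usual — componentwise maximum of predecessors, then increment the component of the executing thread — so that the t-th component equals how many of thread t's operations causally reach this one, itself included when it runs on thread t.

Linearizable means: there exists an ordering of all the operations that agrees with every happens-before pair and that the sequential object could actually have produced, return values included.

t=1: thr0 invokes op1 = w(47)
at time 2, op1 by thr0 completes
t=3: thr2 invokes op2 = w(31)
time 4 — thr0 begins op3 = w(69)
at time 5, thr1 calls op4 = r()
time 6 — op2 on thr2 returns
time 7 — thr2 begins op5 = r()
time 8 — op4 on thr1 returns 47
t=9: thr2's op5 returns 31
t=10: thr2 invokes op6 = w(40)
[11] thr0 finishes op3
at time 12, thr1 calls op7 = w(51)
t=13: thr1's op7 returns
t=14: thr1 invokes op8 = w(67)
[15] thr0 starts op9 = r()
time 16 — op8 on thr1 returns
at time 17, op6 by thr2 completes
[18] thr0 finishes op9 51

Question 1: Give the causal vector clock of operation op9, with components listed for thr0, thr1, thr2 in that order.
no predecessors for op2 (invoked 3): thr2 increments from zero → (0, 0, 1)
no predecessors for op1 (invoked 1): thr0 increments from zero → (1, 0, 0)
from VC(op2)=(0, 0, 1), op5 (invoked 7) maxes components and bumps thr2 → (0, 0, 2)
from VC(op1)=(1, 0, 0), op4 (invoked 5) maxes components and bumps thr1 → (1, 1, 0)
from VC(op1)=(1, 0, 0), op3 (invoked 4) maxes components and bumps thr0 → (2, 0, 0)
from VC(op5)=(0, 0, 2), op6 (invoked 10) maxes components and bumps thr2 → (0, 0, 3)
from VC(op4)=(1, 1, 0), op7 (invoked 12) maxes components and bumps thr1 → (1, 2, 0)
from VC(op7)=(1, 2, 0), op8 (invoked 14) maxes components and bumps thr1 → (1, 3, 0)
from VC(op3)=(2, 0, 0), VC(op7)=(1, 2, 0), op9 (invoked 15) maxes components and bumps thr0 → (3, 2, 0)
target: VC(op9) = (3, 2, 0)

(3, 2, 0)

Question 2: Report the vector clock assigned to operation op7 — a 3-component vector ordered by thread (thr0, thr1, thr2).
op2 (invocation 3): nothing precedes it; thr2's component alone gives (0, 0, 1)
op1 (invocation 1): nothing precedes it; thr0's component alone gives (1, 0, 0)
invoked at 7, op5 merges VC(op2)=(0, 0, 1) and bumps thr2's slot → (0, 0, 2)
invoked at 5, op4 merges VC(op1)=(1, 0, 0) and bumps thr1's slot → (1, 1, 0)
invoked at 4, op3 merges VC(op1)=(1, 0, 0) and bumps thr0's slot → (2, 0, 0)
invoked at 10, op6 merges VC(op5)=(0, 0, 2) and bumps thr2's slot → (0, 0, 3)
invoked at 12, op7 merges VC(op4)=(1, 1, 0) and bumps thr1's slot → (1, 2, 0)
invoked at 14, op8 merges VC(op7)=(1, 2, 0) and bumps thr1's slot → (1, 3, 0)
invoked at 15, op9 merges VC(op3)=(2, 0, 0), VC(op7)=(1, 2, 0) and bumps thr0's slot → (3, 2, 0)
target: VC(op7) = (1, 2, 0)

(1, 2, 0)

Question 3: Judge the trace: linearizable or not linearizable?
witness order: op1, op4, op2, op5, op3, op6, op7, op9, op8
1. op1 w(47), leaving value 47
2. op4 r() → 47, leaving value 47
3. op2 w(31), leaving value 31
4. op5 r() → 31, leaving value 31
5. op3 w(69), leaving value 69
6. op6 w(40), leaving value 40
7. op7 w(51), leaving value 51
8. op9 r() → 51, leaving value 51
9. op8 w(67), leaving value 67

linearizable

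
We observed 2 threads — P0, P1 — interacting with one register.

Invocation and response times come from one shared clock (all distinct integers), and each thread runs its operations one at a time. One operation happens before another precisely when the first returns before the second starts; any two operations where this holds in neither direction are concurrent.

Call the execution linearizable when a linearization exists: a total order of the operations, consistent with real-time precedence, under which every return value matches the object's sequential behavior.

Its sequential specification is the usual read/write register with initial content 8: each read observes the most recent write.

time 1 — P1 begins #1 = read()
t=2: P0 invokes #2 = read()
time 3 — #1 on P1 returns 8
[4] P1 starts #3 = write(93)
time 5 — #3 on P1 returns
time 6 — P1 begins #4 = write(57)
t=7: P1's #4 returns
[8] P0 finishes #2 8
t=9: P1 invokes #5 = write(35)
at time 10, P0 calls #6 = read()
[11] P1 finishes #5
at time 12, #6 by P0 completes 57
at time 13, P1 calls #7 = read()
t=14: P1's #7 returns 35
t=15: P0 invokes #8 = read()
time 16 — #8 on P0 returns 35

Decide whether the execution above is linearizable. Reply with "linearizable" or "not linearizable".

linearizable

a witness: #1, #2, #3, #4, #6, #5, #7, #8
after step 1 (#1 read() → 8): value 8
after step 2 (#2 read() → 8): value 8
after step 3 (#3 write(93)): value 93
after step 4 (#4 write(57)): value 57
after step 5 (#6 read() → 57): value 57
after step 6 (#5 write(35)): value 35
after step 7 (#7 read() → 35): value 35
after step 8 (#8 read() → 35): value 35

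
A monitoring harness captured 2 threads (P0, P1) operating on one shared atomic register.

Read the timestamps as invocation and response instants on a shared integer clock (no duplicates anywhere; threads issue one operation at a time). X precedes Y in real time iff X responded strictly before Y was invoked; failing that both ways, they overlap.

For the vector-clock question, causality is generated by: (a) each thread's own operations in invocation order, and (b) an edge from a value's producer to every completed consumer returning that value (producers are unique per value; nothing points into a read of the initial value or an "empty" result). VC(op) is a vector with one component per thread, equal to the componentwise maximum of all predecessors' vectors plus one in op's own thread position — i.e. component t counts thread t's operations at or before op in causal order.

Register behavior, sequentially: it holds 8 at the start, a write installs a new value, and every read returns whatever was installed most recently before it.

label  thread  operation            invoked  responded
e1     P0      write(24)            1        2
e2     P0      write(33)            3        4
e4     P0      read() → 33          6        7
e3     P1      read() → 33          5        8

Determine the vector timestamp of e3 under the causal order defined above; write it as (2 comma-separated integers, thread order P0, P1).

(2, 1)

invoked at 1, e1 has no predecessors; its own P0 bump gives (1, 0)
e2, invoked 3, takes VC(e1)=(1, 0) under max, adds 1 for P0 → (2, 0)
e3, invoked 5, takes VC(e2)=(2, 0) under max, adds 1 for P1 → (2, 1)
e4, invoked 6, takes VC(e2)=(2, 0) under max, adds 1 for P0 → (3, 0)
target: VC(e3) = (2, 1)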